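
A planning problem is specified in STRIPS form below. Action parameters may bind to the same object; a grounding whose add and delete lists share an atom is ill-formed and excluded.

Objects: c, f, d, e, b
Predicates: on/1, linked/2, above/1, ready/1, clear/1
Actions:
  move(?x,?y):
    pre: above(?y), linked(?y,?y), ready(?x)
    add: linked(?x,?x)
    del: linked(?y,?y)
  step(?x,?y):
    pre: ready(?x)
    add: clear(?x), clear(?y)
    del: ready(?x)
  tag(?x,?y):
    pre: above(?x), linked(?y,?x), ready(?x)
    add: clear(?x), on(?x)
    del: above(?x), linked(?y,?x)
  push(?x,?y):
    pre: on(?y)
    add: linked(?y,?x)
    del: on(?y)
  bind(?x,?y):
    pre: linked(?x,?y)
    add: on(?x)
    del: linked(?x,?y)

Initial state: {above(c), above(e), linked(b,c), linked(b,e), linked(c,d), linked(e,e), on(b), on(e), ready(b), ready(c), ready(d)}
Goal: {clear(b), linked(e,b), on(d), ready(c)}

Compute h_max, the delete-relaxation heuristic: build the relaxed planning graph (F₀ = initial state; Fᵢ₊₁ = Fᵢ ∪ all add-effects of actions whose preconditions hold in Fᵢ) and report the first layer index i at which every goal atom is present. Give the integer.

F0 = init (11 atoms)
F1 = F0 ∪ {clear(b), clear(c), clear(d), clear(e), clear(f), linked(b,b), linked(b,d), linked(b,f), linked(c,c), linked(d,d), linked(e,b), linked(e,c), linked(e,d), linked(e,f), on(c)}  (26 atoms)
F2 = F1 ∪ {linked(c,b), linked(c,e), linked(c,f), on(d)}  (30 atoms)
goal ⊆ F2  ⇒  h_max = 2

2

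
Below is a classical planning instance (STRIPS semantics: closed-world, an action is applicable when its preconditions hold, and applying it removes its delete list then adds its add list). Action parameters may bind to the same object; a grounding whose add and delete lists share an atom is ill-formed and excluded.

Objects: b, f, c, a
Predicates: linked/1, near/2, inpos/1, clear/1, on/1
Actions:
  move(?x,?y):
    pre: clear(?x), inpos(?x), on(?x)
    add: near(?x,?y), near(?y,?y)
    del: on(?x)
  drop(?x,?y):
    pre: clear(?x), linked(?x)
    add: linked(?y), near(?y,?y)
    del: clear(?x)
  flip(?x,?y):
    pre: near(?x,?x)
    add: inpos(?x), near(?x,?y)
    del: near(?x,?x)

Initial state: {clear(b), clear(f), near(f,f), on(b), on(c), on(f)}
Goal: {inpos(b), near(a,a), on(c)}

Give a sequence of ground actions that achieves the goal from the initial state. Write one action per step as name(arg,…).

1. flip(f,b)  →  {clear(b), clear(f), inpos(f), near(f,b), on(b), on(c), on(f)}
2. move(f,b)  →  {clear(b), clear(f), inpos(f), near(b,b), near(f,b), on(b), on(c)}
3. flip(b,f)  →  {clear(b), clear(f), inpos(b), inpos(f), near(b,f), near(f,b), on(b), on(c)}
4. move(b,a)  →  {clear(b), clear(f), inpos(b), inpos(f), near(a,a), near(b,a), near(b,f), near(f,b), on(c)}

flip(f,b); move(f,b); flip(b,f); move(b,a)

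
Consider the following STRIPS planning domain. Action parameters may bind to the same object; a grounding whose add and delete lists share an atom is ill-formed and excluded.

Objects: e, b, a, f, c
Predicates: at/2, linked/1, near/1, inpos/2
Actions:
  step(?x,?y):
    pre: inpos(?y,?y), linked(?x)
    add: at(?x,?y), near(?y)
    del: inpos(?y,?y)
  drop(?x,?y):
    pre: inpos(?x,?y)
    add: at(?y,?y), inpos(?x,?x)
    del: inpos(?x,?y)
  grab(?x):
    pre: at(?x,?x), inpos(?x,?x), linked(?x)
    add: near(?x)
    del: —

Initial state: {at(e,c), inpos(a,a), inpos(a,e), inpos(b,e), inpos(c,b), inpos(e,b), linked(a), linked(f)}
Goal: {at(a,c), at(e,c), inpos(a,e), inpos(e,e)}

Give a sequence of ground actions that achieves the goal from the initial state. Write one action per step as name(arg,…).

1. drop(e,b)  →  {at(b,b), at(e,c), inpos(a,a), inpos(a,e), inpos(b,e), inpos(c,b), inpos(e,e), linked(a), linked(f)}
2. drop(c,b)  →  {at(b,b), at(e,c), inpos(a,a), inpos(a,e), inpos(b,e), inpos(c,c), inpos(e,e), linked(a), linked(f)}
3. step(a,c)  →  {at(a,c), at(b,b), at(e,c), inpos(a,a), inpos(a,e), inpos(b,e), inpos(e,e), linked(a), linked(f), near(c)}

drop(e,b); drop(c,b); step(a,c)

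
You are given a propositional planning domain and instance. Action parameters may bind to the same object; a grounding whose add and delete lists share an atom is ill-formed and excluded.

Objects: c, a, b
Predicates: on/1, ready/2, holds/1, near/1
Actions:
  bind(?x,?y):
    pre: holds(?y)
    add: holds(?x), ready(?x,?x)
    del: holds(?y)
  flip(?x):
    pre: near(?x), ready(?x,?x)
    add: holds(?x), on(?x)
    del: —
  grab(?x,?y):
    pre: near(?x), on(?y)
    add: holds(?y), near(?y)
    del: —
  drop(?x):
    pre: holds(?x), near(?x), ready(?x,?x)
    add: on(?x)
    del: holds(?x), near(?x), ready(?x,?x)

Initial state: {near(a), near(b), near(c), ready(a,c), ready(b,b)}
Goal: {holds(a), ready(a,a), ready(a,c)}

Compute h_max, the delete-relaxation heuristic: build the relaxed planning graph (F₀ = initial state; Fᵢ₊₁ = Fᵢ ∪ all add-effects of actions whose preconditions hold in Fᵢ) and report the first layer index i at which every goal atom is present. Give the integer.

F0 = init (5 atoms)
F1 = F0 ∪ {holds(b), on(b)}  (7 atoms)
F2 = F1 ∪ {holds(a), holds(c), ready(a,a), ready(c,c)}  (11 atoms)
goal ⊆ F2  ⇒  h_max = 2

2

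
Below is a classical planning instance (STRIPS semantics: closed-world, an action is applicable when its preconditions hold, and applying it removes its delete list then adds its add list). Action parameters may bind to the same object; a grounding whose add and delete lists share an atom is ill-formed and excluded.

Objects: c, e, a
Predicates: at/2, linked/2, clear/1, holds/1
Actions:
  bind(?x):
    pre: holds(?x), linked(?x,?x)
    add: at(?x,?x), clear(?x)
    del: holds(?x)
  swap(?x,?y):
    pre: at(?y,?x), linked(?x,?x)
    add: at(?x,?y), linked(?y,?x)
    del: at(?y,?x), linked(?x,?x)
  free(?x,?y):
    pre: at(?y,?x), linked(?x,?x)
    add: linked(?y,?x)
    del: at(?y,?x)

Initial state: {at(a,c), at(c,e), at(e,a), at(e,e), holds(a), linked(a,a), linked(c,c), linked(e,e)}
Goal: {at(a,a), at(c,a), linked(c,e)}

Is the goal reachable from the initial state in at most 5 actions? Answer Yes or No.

Yes

1. bind(a)  →  {at(a,a), at(a,c), at(c,e), at(e,a), at(e,e), clear(a), linked(a,a), linked(c,c), linked(e,e)}
2. swap(c,a)  →  {at(a,a), at(c,a), at(c,e), at(e,a), at(e,e), clear(a), linked(a,a), linked(a,c), linked(e,e)}
3. swap(e,c)  →  {at(a,a), at(c,a), at(e,a), at(e,c), at(e,e), clear(a), linked(a,a), linked(a,c), linked(c,e)}
optimal plan length = 3; 3 ≤ 5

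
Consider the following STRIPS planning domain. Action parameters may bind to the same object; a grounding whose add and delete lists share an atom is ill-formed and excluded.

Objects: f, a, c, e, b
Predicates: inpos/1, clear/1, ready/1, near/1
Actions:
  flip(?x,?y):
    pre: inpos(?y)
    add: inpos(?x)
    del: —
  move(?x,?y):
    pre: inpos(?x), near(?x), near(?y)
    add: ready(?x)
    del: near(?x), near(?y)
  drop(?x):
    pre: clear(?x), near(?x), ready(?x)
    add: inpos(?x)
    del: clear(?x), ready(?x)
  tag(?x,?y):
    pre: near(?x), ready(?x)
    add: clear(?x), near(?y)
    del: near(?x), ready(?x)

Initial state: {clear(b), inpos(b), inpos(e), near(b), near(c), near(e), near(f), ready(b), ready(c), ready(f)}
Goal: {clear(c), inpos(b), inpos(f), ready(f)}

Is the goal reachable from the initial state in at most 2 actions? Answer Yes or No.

1. flip(f,e)  →  {clear(b), inpos(b), inpos(e), inpos(f), near(b), near(c), near(e), near(f), ready(b), ready(c), ready(f)}
2. tag(c,f)  →  {clear(b), clear(c), inpos(b), inpos(e), inpos(f), near(b), near(e), near(f), ready(b), ready(f)}
optimal plan length = 2; 2 ≤ 2

Yes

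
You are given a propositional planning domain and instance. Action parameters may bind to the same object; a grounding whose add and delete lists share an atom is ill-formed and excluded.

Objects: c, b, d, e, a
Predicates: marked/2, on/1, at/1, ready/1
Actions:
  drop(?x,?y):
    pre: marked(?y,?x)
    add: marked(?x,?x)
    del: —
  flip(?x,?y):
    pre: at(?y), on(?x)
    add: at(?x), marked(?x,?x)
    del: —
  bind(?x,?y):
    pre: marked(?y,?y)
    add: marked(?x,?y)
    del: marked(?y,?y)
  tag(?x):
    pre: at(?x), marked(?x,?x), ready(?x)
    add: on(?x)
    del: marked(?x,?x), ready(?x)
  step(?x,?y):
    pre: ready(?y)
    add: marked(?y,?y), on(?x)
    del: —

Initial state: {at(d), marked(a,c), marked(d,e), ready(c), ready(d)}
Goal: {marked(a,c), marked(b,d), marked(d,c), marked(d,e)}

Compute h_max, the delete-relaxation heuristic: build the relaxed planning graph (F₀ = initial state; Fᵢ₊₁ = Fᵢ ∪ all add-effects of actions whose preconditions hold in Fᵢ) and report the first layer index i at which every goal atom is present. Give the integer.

2

F0 = init (5 atoms)
F1 = F0 ∪ {marked(c,c), marked(d,d), marked(e,e), on(a), on(b), on(c), on(d), on(e)}  (13 atoms)
F2 = F1 ∪ {at(a), at(b), at(c), at(e), marked(a,a), marked(a,d), marked(a,e), marked(b,b), marked(b,c), marked(b,d), marked(b,e), marked(c,d), marked(c,e), marked(d,c), marked(e,c), marked(e,d)}  (29 atoms)
goal ⊆ F2  ⇒  h_max = 2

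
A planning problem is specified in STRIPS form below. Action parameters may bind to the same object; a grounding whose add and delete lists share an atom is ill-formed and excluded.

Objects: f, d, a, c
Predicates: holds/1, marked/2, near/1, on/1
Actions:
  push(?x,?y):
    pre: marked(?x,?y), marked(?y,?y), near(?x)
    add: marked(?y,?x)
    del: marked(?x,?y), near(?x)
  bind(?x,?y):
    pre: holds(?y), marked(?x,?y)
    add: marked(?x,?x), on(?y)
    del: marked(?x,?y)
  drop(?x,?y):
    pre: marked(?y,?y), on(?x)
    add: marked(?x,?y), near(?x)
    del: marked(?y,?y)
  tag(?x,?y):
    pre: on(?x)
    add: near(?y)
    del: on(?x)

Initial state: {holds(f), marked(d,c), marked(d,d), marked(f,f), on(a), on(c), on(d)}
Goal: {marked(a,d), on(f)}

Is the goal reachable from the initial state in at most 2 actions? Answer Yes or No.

1. drop(d,f)  →  {holds(f), marked(d,c), marked(d,d), marked(d,f), near(d), on(a), on(c), on(d)}
2. bind(d,f)  →  {holds(f), marked(d,c), marked(d,d), near(d), on(a), on(c), on(d), on(f)}
3. drop(a,d)  →  {holds(f), marked(a,d), marked(d,c), near(a), near(d), on(a), on(c), on(d), on(f)}
optimal plan length = 3; 3 > 2

No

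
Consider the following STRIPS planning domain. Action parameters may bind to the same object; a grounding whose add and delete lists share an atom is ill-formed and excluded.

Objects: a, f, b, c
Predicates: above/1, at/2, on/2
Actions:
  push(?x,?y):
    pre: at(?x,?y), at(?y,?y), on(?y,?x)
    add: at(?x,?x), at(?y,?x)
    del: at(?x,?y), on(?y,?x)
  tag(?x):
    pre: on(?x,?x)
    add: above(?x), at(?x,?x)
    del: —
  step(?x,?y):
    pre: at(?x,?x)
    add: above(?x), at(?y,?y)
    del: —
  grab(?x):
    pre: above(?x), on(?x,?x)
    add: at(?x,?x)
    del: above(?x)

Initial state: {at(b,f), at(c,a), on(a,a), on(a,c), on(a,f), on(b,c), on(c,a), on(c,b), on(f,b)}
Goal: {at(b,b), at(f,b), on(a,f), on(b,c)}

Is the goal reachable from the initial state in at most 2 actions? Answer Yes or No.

1. tag(a)  →  {above(a), at(a,a), at(b,f), at(c,a), on(a,a), on(a,c), on(a,f), on(b,c), on(c,a), on(c,b), on(f,b)}
2. step(a,f)  →  {above(a), at(a,a), at(b,f), at(c,a), at(f,f), on(a,a), on(a,c), on(a,f), on(b,c), on(c,a), on(c,b), on(f,b)}
3. push(b,f)  →  {above(a), at(a,a), at(b,b), at(c,a), at(f,b), at(f,f), on(a,a), on(a,c), on(a,f), on(b,c), on(c,a), on(c,b)}
optimal plan length = 3; 3 > 2

No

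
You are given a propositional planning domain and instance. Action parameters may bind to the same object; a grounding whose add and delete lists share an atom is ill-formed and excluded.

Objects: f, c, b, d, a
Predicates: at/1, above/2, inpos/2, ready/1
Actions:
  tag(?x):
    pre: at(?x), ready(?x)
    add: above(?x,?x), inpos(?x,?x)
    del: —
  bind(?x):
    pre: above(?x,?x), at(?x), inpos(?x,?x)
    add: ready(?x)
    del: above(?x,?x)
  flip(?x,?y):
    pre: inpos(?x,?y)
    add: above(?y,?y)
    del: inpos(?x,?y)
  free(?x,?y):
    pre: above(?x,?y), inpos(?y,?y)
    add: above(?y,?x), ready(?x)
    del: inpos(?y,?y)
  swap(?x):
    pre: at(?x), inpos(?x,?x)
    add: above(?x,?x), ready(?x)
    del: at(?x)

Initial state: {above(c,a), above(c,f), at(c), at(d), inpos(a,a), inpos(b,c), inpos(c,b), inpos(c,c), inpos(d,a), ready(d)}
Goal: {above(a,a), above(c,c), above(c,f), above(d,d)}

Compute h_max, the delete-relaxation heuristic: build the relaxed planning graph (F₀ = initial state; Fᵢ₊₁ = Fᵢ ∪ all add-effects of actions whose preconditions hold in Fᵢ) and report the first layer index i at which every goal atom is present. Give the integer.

1

F0 = init (10 atoms)
F1 = F0 ∪ {above(a,a), above(a,c), above(b,b), above(c,c), above(d,d), inpos(d,d), ready(c)}  (17 atoms)
goal ⊆ F1  ⇒  h_max = 1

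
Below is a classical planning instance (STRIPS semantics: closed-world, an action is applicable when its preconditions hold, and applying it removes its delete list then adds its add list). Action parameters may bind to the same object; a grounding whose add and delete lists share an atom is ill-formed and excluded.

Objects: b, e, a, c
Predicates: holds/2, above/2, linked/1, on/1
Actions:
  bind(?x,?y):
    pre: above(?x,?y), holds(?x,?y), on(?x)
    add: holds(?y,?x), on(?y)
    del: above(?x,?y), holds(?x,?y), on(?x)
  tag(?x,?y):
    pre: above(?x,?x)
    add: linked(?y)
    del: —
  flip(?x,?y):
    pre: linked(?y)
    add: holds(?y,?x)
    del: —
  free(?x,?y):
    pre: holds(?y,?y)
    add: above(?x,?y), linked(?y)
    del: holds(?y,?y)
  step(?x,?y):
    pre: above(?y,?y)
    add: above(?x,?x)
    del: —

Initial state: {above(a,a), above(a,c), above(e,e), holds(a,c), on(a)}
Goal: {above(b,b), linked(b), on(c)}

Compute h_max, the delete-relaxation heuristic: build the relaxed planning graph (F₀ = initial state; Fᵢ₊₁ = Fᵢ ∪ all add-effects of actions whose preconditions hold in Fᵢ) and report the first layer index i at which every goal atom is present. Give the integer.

F0 = init (5 atoms)
F1 = F0 ∪ {above(b,b), above(c,c), holds(c,a), linked(a), linked(b), linked(c), linked(e), on(c)}  (13 atoms)
goal ⊆ F1  ⇒  h_max = 1

1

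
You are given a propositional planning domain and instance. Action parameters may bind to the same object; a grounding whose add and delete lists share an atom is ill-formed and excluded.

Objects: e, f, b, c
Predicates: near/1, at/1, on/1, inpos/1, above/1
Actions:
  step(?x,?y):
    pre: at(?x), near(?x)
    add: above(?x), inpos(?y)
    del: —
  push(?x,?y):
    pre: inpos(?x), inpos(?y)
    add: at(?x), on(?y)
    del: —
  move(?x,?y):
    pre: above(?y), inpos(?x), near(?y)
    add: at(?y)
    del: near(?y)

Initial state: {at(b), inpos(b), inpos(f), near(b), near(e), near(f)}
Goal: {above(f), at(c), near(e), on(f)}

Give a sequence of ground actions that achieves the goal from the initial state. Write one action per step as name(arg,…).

1. push(f,f)  →  {at(b), at(f), inpos(b), inpos(f), near(b), near(e), near(f), on(f)}
2. step(f,c)  →  {above(f), at(b), at(f), inpos(b), inpos(c), inpos(f), near(b), near(e), near(f), on(f)}
3. push(c,f)  →  {above(f), at(b), at(c), at(f), inpos(b), inpos(c), inpos(f), near(b), near(e), near(f), on(f)}

push(f,f); step(f,c); push(c,f)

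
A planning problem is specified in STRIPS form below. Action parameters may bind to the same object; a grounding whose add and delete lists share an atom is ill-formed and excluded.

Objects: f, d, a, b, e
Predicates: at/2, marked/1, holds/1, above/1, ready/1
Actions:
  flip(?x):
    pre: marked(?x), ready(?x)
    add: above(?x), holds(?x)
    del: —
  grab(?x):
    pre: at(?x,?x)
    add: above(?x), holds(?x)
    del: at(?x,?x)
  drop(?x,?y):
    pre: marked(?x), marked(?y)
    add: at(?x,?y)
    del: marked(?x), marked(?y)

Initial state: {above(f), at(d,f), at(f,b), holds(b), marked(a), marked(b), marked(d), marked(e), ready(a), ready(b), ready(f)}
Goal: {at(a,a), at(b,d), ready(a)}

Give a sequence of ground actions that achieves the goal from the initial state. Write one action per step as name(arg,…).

drop(a,a); drop(b,d)

1. drop(a,a)  →  {above(f), at(a,a), at(d,f), at(f,b), holds(b), marked(b), marked(d), marked(e), ready(a), ready(b), ready(f)}
2. drop(b,d)  →  {above(f), at(a,a), at(b,d), at(d,f), at(f,b), holds(b), marked(e), ready(a), ready(b), ready(f)}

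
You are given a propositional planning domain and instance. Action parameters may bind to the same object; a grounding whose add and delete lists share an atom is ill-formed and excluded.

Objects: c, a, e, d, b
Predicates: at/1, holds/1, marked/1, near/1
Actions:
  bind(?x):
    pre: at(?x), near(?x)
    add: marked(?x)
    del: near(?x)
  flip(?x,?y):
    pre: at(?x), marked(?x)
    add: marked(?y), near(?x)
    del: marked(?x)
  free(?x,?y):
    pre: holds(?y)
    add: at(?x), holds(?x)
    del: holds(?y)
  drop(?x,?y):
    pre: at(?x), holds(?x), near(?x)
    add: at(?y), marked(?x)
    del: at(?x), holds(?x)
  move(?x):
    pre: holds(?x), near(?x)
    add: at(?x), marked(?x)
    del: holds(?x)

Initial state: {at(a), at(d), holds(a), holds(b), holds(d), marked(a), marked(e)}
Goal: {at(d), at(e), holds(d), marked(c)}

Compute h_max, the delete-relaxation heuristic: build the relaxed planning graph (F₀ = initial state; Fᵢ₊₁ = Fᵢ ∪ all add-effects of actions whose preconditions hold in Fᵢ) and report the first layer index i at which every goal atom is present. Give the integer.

F0 = init (7 atoms)
F1 = F0 ∪ {at(b), at(c), at(e), holds(c), holds(e), marked(b), marked(c), marked(d), near(a)}  (16 atoms)
goal ⊆ F1  ⇒  h_max = 1

1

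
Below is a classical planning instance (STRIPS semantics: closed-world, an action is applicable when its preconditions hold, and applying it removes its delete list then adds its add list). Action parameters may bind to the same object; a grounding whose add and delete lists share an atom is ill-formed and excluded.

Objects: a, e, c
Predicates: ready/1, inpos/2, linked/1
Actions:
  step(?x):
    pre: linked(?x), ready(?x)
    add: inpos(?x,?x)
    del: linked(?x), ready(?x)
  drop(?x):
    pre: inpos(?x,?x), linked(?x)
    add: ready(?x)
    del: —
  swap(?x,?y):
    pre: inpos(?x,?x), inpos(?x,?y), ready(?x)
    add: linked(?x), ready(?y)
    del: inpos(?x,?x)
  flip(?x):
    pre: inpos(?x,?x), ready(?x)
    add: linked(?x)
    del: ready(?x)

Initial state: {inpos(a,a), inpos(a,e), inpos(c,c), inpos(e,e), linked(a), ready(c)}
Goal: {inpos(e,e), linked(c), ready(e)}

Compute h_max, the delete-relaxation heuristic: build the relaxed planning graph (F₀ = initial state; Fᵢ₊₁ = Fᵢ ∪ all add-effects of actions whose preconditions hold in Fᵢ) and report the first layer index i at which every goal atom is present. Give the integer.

2

F0 = init (6 atoms)
F1 = F0 ∪ {linked(c), ready(a)}  (8 atoms)
F2 = F1 ∪ {ready(e)}  (9 atoms)
goal ⊆ F2  ⇒  h_max = 2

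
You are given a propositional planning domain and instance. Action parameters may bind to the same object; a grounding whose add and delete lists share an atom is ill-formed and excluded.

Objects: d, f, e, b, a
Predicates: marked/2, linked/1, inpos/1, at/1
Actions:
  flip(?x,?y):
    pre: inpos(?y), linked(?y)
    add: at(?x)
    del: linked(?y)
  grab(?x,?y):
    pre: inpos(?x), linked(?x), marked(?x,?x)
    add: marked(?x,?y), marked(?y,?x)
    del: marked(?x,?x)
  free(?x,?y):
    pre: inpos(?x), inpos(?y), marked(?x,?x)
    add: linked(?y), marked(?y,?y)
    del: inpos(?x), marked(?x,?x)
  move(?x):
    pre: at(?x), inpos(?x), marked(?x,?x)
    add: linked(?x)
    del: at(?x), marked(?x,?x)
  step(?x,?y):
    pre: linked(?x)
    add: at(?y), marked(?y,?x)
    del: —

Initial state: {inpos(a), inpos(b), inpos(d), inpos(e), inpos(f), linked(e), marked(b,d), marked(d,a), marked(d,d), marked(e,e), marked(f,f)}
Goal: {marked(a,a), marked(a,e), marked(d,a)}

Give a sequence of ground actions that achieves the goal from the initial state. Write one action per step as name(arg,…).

grab(e,a); free(d,a)

1. grab(e,a)  →  {inpos(a), inpos(b), inpos(d), inpos(e), inpos(f), linked(e), marked(a,e), marked(b,d), marked(d,a), marked(d,d), marked(e,a), marked(f,f)}
2. free(d,a)  →  {inpos(a), inpos(b), inpos(e), inpos(f), linked(a), linked(e), marked(a,a), marked(a,e), marked(b,d), marked(d,a), marked(e,a), marked(f,f)}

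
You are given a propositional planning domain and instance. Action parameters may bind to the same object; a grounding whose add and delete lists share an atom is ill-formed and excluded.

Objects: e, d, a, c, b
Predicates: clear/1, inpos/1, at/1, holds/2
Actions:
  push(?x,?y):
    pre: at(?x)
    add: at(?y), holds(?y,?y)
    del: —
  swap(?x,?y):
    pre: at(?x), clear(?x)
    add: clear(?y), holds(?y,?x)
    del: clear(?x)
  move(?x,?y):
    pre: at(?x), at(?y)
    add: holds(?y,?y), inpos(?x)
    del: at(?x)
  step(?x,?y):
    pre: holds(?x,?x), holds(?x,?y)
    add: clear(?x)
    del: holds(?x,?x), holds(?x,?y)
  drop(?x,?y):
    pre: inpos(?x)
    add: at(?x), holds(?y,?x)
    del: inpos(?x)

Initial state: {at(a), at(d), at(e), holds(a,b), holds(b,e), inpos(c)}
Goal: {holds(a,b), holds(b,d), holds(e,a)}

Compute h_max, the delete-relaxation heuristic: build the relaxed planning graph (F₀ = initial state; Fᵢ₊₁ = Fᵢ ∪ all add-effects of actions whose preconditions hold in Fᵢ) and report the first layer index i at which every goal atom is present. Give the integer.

2

F0 = init (6 atoms)
F1 = F0 ∪ {at(b), at(c), holds(a,a), holds(a,c), holds(b,b), holds(b,c), holds(c,c), holds(d,c), holds(d,d), holds(e,c), holds(e,e), inpos(a), inpos(d), inpos(e)}  (20 atoms)
F2 = F1 ∪ {clear(a), clear(b), clear(c), clear(d), clear(e), holds(a,d), holds(a,e), holds(b,a), holds(b,d), holds(c,a), holds(c,d), holds(c,e), holds(d,a), holds(d,e), holds(e,a), holds(e,d), inpos(b)}  (37 atoms)
goal ⊆ F2  ⇒  h_max = 2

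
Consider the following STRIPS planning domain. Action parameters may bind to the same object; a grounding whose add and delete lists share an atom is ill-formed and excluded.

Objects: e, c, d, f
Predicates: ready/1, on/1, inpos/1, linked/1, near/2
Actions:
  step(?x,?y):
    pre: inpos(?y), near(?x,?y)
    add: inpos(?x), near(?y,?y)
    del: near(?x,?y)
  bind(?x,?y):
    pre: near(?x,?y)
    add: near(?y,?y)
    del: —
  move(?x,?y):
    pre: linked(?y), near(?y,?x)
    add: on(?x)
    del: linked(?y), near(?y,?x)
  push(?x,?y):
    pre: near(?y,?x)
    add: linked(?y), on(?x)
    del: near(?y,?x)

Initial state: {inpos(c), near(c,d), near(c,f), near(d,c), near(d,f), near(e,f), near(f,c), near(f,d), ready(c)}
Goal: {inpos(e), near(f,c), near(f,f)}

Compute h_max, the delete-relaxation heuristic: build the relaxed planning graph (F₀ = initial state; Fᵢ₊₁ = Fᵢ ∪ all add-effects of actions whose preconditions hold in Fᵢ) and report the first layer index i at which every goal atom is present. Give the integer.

2

F0 = init (9 atoms)
F1 = F0 ∪ {inpos(d), inpos(f), linked(c), linked(d), linked(e), linked(f), near(c,c), near(d,d), near(f,f), on(c), on(d), on(f)}  (21 atoms)
F2 = F1 ∪ {inpos(e)}  (22 atoms)
goal ⊆ F2  ⇒  h_max = 2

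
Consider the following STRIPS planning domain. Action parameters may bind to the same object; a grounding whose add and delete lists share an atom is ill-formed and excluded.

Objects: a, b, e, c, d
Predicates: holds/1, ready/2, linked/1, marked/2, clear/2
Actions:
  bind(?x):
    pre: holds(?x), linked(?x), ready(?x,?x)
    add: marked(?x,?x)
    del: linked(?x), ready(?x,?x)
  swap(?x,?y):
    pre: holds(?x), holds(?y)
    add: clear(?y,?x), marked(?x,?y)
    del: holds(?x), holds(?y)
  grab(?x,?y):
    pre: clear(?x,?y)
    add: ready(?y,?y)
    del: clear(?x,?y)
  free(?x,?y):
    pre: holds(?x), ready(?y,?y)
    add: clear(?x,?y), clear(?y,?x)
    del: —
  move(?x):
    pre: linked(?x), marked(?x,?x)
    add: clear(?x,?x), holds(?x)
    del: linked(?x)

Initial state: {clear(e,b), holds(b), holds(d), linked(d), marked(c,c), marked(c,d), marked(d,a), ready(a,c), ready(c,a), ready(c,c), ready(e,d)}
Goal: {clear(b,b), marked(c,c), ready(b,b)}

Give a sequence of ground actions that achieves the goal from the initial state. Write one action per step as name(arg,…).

swap(b,b); grab(e,b)

1. swap(b,b)  →  {clear(b,b), clear(e,b), holds(d), linked(d), marked(b,b), marked(c,c), marked(c,d), marked(d,a), ready(a,c), ready(c,a), ready(c,c), ready(e,d)}
2. grab(e,b)  →  {clear(b,b), holds(d), linked(d), marked(b,b), marked(c,c), marked(c,d), marked(d,a), ready(a,c), ready(b,b), ready(c,a), ready(c,c), ready(e,d)}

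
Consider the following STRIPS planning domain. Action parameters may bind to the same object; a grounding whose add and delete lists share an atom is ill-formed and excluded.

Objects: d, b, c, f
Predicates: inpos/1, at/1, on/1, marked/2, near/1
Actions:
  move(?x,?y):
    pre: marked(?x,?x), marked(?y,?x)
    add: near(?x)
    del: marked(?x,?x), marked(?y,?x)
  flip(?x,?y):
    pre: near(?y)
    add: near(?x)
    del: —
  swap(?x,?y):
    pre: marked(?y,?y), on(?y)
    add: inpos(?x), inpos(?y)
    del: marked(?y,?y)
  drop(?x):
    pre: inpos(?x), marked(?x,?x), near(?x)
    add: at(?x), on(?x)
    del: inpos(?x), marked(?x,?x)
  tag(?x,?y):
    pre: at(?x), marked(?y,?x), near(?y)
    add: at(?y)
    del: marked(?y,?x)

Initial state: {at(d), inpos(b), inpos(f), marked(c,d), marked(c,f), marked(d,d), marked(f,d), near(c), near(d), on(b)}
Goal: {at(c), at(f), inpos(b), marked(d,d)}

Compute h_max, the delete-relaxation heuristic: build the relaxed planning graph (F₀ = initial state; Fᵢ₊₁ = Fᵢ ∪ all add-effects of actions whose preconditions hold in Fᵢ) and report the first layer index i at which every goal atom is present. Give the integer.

2

F0 = init (10 atoms)
F1 = F0 ∪ {at(c), near(b), near(f)}  (13 atoms)
F2 = F1 ∪ {at(f)}  (14 atoms)
goal ⊆ F2  ⇒  h_max = 2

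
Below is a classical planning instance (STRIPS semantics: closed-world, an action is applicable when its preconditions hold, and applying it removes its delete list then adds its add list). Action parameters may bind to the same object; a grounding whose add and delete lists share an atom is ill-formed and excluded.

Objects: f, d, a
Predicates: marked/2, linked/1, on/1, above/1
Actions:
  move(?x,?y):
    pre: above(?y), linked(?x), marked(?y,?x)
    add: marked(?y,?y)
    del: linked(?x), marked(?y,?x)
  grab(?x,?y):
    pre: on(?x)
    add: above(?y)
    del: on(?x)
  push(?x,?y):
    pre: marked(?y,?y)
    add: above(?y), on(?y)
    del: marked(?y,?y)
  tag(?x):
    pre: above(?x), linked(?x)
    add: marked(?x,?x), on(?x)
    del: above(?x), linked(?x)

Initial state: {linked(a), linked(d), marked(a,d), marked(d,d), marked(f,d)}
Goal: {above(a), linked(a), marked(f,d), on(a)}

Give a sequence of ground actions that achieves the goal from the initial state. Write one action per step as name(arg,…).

1. push(f,d)  →  {above(d), linked(a), linked(d), marked(a,d), marked(f,d), on(d)}
2. grab(d,a)  →  {above(a), above(d), linked(a), linked(d), marked(a,d), marked(f,d)}
3. move(d,a)  →  {above(a), above(d), linked(a), marked(a,a), marked(f,d)}
4. push(f,a)  →  {above(a), above(d), linked(a), marked(f,d), on(a)}

push(f,d); grab(d,a); move(d,a); push(f,a)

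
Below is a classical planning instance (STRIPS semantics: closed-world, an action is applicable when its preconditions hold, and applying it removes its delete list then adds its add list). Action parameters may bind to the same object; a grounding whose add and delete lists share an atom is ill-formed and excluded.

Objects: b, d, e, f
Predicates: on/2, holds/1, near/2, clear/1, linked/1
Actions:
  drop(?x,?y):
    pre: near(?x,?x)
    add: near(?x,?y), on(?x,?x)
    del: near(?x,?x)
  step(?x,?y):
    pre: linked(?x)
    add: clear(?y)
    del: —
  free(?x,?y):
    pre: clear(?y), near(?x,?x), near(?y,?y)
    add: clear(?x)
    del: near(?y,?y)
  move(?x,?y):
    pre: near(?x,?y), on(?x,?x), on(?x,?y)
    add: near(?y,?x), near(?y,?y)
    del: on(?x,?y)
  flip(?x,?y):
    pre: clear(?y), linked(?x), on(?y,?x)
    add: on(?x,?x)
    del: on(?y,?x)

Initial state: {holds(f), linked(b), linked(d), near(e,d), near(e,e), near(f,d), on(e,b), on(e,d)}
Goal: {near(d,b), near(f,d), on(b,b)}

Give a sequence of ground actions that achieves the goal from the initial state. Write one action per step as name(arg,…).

1. drop(e,b)  →  {holds(f), linked(b), linked(d), near(e,b), near(e,d), near(f,d), on(e,b), on(e,d), on(e,e)}
2. step(b,e)  →  {clear(e), holds(f), linked(b), linked(d), near(e,b), near(e,d), near(f,d), on(e,b), on(e,d), on(e,e)}
3. move(e,d)  →  {clear(e), holds(f), linked(b), linked(d), near(d,d), near(d,e), near(e,b), near(e,d), near(f,d), on(e,b), on(e,e)}
4. drop(d,b)  →  {clear(e), holds(f), linked(b), linked(d), near(d,b), near(d,e), near(e,b), near(e,d), near(f,d), on(d,d), on(e,b), on(e,e)}
5. flip(b,e)  →  {clear(e), holds(f), linked(b), linked(d), near(d,b), near(d,e), near(e,b), near(e,d), near(f,d), on(b,b), on(d,d), on(e,e)}

drop(e,b); step(b,e); move(e,d); drop(d,b); flip(b,e)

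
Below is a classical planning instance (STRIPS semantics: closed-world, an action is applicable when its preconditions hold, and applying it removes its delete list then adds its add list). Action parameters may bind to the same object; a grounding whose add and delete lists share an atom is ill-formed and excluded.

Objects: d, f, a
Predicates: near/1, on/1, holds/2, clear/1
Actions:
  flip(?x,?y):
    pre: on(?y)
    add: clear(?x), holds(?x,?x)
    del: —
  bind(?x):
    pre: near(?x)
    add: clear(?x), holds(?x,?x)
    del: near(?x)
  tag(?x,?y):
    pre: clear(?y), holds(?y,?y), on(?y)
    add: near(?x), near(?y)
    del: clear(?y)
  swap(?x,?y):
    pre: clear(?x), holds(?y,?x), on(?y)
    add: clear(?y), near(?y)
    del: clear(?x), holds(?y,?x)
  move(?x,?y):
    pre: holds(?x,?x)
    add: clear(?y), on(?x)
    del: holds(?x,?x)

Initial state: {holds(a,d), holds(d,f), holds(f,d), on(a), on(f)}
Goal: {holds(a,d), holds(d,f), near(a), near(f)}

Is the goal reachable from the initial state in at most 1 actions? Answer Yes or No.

No

1. flip(f,f)  →  {clear(f), holds(a,d), holds(d,f), holds(f,d), holds(f,f), on(a), on(f)}
2. tag(a,f)  →  {holds(a,d), holds(d,f), holds(f,d), holds(f,f), near(a), near(f), on(a), on(f)}
optimal plan length = 2; 2 > 1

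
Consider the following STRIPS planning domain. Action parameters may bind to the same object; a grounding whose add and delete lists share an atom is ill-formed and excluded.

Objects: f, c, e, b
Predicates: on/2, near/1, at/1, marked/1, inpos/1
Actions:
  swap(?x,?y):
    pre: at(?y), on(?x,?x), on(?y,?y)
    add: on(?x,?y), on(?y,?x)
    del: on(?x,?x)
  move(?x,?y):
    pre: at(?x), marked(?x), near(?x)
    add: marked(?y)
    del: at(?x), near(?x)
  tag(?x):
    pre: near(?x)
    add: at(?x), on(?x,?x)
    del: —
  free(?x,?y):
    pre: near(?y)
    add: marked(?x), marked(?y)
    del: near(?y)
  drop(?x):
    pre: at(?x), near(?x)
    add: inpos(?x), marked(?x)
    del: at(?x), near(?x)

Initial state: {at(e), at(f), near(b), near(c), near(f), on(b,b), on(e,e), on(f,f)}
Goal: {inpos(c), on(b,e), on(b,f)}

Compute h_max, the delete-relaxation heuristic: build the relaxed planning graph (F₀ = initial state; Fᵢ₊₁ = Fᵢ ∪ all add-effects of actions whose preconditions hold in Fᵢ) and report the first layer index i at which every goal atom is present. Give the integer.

F0 = init (8 atoms)
F1 = F0 ∪ {at(b), at(c), inpos(f), marked(b), marked(c), marked(e), marked(f), on(b,e), on(b,f), on(c,c), on(e,b), on(e,f), on(f,b), on(f,e)}  (22 atoms)
F2 = F1 ∪ {inpos(b), inpos(c), on(b,c), on(c,b), on(c,e), on(c,f), on(e,c), on(f,c)}  (30 atoms)
goal ⊆ F2  ⇒  h_max = 2

2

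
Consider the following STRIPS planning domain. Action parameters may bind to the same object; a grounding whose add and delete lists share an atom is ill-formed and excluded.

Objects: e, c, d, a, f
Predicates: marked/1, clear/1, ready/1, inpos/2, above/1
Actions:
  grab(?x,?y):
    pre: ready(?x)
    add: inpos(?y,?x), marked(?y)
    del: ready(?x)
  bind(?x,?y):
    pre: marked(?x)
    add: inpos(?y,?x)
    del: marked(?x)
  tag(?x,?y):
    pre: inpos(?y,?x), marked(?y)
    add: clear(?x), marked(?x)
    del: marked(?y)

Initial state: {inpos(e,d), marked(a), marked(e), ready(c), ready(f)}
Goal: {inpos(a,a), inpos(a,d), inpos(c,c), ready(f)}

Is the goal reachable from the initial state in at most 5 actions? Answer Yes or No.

Yes

1. grab(c,c)  →  {inpos(c,c), inpos(e,d), marked(a), marked(c), marked(e), ready(f)}
2. bind(a,a)  →  {inpos(a,a), inpos(c,c), inpos(e,d), marked(c), marked(e), ready(f)}
3. tag(d,e)  →  {clear(d), inpos(a,a), inpos(c,c), inpos(e,d), marked(c), marked(d), ready(f)}
4. bind(d,a)  →  {clear(d), inpos(a,a), inpos(a,d), inpos(c,c), inpos(e,d), marked(c), ready(f)}
optimal plan length = 4; 4 ≤ 5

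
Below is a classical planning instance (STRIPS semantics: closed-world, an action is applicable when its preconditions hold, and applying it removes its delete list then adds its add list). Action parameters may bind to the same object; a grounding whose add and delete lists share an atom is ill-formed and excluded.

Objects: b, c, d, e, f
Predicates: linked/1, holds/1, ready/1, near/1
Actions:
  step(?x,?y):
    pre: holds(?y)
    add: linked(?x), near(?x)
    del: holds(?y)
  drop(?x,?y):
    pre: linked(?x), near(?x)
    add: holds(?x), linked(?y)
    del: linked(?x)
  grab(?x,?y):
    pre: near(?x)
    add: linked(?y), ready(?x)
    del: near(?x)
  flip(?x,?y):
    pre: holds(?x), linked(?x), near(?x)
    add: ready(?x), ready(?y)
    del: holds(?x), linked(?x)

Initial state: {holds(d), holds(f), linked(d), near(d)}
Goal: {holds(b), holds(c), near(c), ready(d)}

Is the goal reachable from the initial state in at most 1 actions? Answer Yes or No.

No

1. step(b,d)  →  {holds(f), linked(b), linked(d), near(b), near(d)}
2. step(c,f)  →  {linked(b), linked(c), linked(d), near(b), near(c), near(d)}
3. drop(b,c)  →  {holds(b), linked(c), linked(d), near(b), near(c), near(d)}
4. drop(c,b)  →  {holds(b), holds(c), linked(b), linked(d), near(b), near(c), near(d)}
5. grab(d,b)  →  {holds(b), holds(c), linked(b), linked(d), near(b), near(c), ready(d)}
optimal plan length = 5; 5 > 1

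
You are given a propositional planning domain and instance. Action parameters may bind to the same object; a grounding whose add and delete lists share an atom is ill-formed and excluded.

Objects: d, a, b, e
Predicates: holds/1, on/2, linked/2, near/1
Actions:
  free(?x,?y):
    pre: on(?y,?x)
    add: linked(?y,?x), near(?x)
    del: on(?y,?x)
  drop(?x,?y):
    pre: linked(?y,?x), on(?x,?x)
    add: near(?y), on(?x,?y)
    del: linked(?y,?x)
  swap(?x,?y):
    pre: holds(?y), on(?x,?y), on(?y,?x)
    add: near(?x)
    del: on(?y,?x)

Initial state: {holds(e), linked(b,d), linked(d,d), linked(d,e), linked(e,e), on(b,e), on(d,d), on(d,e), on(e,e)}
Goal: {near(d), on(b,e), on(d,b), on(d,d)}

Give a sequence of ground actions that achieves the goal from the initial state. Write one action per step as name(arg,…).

1. drop(d,d)  →  {holds(e), linked(b,d), linked(d,e), linked(e,e), near(d), on(b,e), on(d,d), on(d,e), on(e,e)}
2. drop(d,b)  →  {holds(e), linked(d,e), linked(e,e), near(b), near(d), on(b,e), on(d,b), on(d,d), on(d,e), on(e,e)}

drop(d,d); drop(d,b)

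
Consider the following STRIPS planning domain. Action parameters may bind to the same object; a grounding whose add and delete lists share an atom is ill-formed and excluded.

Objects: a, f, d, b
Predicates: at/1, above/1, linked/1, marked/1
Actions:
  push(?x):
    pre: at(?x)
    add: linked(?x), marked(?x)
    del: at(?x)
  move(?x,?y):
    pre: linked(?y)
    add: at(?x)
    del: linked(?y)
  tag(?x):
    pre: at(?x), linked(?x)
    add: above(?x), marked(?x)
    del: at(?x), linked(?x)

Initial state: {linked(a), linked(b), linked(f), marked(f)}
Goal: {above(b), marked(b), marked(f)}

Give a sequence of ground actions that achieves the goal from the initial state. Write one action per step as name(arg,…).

1. move(b,a)  →  {at(b), linked(b), linked(f), marked(f)}
2. tag(b)  →  {above(b), linked(f), marked(b), marked(f)}

move(b,a); tag(b)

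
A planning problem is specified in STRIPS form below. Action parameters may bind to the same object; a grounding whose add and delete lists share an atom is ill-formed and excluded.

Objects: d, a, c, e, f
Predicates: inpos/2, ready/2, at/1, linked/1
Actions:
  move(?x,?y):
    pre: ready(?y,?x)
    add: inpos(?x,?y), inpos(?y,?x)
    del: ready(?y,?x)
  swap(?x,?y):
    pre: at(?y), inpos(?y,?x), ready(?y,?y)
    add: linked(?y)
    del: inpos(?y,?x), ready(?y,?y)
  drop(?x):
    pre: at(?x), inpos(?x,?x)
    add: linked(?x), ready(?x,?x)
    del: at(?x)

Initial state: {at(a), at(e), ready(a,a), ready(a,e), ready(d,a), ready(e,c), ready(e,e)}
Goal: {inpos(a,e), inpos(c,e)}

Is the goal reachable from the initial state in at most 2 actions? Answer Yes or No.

1. move(c,e)  →  {at(a), at(e), inpos(c,e), inpos(e,c), ready(a,a), ready(a,e), ready(d,a), ready(e,e)}
2. move(e,a)  →  {at(a), at(e), inpos(a,e), inpos(c,e), inpos(e,a), inpos(e,c), ready(a,a), ready(d,a), ready(e,e)}
optimal plan length = 2; 2 ≤ 2

Yes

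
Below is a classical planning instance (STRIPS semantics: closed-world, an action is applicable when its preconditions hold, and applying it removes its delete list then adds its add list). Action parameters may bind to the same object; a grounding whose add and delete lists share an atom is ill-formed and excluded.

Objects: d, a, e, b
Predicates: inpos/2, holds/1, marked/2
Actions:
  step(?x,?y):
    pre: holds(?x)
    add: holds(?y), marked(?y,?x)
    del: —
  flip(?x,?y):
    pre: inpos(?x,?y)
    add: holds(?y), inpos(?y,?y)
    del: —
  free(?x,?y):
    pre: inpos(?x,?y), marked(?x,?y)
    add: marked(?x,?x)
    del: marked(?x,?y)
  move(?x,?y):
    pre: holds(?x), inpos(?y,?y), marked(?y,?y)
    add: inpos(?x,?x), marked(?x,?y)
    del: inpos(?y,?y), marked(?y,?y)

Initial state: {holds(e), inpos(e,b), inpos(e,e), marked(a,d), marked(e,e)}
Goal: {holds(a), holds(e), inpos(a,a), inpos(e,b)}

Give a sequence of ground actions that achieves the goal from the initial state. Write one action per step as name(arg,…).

1. step(e,a)  →  {holds(a), holds(e), inpos(e,b), inpos(e,e), marked(a,d), marked(a,e), marked(e,e)}
2. move(a,e)  →  {holds(a), holds(e), inpos(a,a), inpos(e,b), marked(a,d), marked(a,e)}

step(e,a); move(a,e)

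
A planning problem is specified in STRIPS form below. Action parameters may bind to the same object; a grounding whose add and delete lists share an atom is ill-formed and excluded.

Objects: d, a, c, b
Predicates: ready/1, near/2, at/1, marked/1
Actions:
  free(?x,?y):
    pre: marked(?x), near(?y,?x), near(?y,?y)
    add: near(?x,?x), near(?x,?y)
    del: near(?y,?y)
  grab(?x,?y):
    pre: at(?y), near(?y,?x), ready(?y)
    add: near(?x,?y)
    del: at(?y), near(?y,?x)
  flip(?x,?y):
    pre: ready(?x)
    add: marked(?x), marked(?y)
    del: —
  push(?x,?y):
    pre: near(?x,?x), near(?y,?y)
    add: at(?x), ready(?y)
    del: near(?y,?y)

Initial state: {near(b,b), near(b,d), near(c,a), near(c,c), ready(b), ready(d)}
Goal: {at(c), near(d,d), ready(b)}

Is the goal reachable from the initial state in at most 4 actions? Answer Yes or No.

Yes

1. flip(d,d)  →  {marked(d), near(b,b), near(b,d), near(c,a), near(c,c), ready(b), ready(d)}
2. free(d,b)  →  {marked(d), near(b,d), near(c,a), near(c,c), near(d,b), near(d,d), ready(b), ready(d)}
3. push(c,c)  →  {at(c), marked(d), near(b,d), near(c,a), near(d,b), near(d,d), ready(b), ready(c), ready(d)}
optimal plan length = 3; 3 ≤ 4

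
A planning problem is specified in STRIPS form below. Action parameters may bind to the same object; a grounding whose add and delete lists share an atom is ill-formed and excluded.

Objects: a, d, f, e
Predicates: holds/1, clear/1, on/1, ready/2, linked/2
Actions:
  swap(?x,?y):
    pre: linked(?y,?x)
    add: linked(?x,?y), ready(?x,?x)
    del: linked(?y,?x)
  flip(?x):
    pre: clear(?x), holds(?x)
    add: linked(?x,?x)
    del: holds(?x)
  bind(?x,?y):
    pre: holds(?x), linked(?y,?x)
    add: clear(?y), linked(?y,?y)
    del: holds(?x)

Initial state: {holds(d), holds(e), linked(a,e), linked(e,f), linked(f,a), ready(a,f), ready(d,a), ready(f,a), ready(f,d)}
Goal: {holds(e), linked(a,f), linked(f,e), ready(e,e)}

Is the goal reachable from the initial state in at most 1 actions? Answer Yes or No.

No

1. swap(a,f)  →  {holds(d), holds(e), linked(a,e), linked(a,f), linked(e,f), ready(a,a), ready(a,f), ready(d,a), ready(f,a), ready(f,d)}
2. swap(f,e)  →  {holds(d), holds(e), linked(a,e), linked(a,f), linked(f,e), ready(a,a), ready(a,f), ready(d,a), ready(f,a), ready(f,d), ready(f,f)}
3. swap(e,a)  →  {holds(d), holds(e), linked(a,f), linked(e,a), linked(f,e), ready(a,a), ready(a,f), ready(d,a), ready(e,e), ready(f,a), ready(f,d), ready(f,f)}
optimal plan length = 3; 3 > 1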